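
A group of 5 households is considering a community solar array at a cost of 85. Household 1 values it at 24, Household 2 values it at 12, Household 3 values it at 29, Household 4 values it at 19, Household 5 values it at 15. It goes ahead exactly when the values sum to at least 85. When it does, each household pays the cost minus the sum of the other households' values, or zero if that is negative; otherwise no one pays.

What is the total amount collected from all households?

Total value 99 ≥ cost 85, so it is built.
Household 1: others sum to 75; max(0, 85 - 75) = 10.
Household 2: others sum to 87; max(0, 85 - 87) = 0.
Household 3: others sum to 70; max(0, 85 - 70) = 15.
Household 4: others sum to 80; max(0, 85 - 80) = 5.
Household 5: others sum to 84; max(0, 85 - 84) = 1.
Total collected = 10 + 0 + 15 + 5 + 1 = 31.

31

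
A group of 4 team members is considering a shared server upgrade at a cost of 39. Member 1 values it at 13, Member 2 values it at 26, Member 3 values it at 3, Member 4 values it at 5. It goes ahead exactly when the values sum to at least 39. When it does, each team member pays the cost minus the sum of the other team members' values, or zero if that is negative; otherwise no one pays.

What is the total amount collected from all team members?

23

Total value 47 ≥ cost 39, so it is built.
Member 1: others sum to 34; max(0, 39 - 34) = 5.
Member 2: others sum to 21; max(0, 39 - 21) = 18.
Member 3: others sum to 44; max(0, 39 - 44) = 0.
Member 4: others sum to 42; max(0, 39 - 42) = 0.
Total collected = 5 + 18 + 0 + 0 = 23.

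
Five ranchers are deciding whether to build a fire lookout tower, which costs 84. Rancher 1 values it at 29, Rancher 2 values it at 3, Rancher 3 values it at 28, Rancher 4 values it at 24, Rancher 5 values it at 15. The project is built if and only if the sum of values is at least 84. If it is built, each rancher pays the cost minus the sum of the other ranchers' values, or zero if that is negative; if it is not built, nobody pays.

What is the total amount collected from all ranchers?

36

Total value 99 ≥ cost 84, so it is built.
Rancher 1: others sum to 70; max(0, 84 - 70) = 14.
Rancher 2: others sum to 96; max(0, 84 - 96) = 0.
Rancher 3: others sum to 71; max(0, 84 - 71) = 13.
Rancher 4: others sum to 75; max(0, 84 - 75) = 9.
Rancher 5: others sum to 84; max(0, 84 - 84) = 0.
Total collected = 14 + 0 + 13 + 9 + 0 = 36.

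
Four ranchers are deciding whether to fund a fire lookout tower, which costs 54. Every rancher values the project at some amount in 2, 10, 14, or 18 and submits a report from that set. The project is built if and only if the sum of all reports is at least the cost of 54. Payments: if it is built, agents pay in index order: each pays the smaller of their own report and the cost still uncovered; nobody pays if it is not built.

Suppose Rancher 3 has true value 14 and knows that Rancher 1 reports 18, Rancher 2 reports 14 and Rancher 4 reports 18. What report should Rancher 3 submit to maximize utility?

Report 2: project not built, utility 0.
Report 10: project built, pays 10, utility 14 - 10 = 4.
Report 14: project built, pays 14, utility 14 - 14 = 0.
Report 18: project built, pays 18, utility 14 - 18 = -4.
The best choice is 10 with utility 4.

10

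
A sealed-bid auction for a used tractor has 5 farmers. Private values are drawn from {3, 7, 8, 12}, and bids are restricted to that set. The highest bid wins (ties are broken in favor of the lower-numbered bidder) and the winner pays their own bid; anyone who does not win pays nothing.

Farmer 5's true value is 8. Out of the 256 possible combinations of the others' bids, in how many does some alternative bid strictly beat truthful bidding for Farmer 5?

Others bid (3, 3, 3, 3): truth gives 0; bid 7 gives 1 > 0. Violating.
Others bid (3, 3, 3, 7): truth gives 0; no alternative beats it.
Others bid (3, 3, 3, 8): truth gives 0; no alternative beats it.
(Checking all 256 profiles: 1 has a profitable deviation, 255 do not.)

1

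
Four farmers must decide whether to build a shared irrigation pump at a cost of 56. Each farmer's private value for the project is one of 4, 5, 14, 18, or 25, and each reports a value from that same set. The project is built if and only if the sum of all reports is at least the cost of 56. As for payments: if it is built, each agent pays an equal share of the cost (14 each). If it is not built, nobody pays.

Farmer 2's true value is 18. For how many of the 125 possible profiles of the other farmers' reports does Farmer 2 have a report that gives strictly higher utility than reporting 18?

30

Others report (4, 4, 25): truth gives 0; report 25 gives 4 > 0. Violating.
Others report (4, 5, 25): truth gives 0; report 25 gives 4 > 0. Violating.
Others report (4, 14, 14): truth gives 0; report 25 gives 4 > 0. Violating.
Others report (4, 14, 18): truth gives 0; report 25 gives 4 > 0. Violating.
Others report (4, 4, 4): truth gives 0; no alternative beats it.
Others report (4, 4, 5): truth gives 0; no alternative beats it.
(Checking all 125 profiles: 30 have a profitable deviation, 95 do not.)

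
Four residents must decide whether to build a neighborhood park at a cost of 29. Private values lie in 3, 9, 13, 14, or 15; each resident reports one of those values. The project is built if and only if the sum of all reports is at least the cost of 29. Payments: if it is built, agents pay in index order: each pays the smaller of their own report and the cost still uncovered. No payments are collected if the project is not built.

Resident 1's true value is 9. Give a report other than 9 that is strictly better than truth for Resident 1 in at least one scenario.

3

Suppose Resident 2 reports 3, Resident 3 reports 9 and Resident 4 reports 14.
Report 9: project built, pays 9, utility 9 - 9 = 0.
Report 3: project built, pays 3, utility 9 - 3 = 6.
So reporting 3 beats truth here (6 > 0).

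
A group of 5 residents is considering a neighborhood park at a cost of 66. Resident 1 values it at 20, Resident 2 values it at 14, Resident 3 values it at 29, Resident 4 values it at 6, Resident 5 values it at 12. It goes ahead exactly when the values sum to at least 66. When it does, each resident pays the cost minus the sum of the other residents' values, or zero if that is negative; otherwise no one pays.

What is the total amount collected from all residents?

Total value 81 ≥ cost 66, so it is built.
Resident 1: others sum to 61; max(0, 66 - 61) = 5.
Resident 2: others sum to 67; max(0, 66 - 67) = 0.
Resident 3: others sum to 52; max(0, 66 - 52) = 14.
Resident 4: others sum to 75; max(0, 66 - 75) = 0.
Resident 5: others sum to 69; max(0, 66 - 69) = 0.
Total collected = 5 + 0 + 14 + 0 + 0 = 19.

19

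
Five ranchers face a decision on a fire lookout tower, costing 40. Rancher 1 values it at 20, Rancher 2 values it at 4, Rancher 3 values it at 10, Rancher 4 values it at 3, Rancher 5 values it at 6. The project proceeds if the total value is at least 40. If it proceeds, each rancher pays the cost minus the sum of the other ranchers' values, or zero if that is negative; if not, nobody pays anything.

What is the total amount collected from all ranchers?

28

Total value 43 ≥ cost 40, so it is built.
Rancher 1: others sum to 23; max(0, 40 - 23) = 17.
Rancher 2: others sum to 39; max(0, 40 - 39) = 1.
Rancher 3: others sum to 33; max(0, 40 - 33) = 7.
Rancher 4: others sum to 40; max(0, 40 - 40) = 0.
Rancher 5: others sum to 37; max(0, 40 - 37) = 3.
Total collected = 17 + 1 + 7 + 0 + 3 = 28.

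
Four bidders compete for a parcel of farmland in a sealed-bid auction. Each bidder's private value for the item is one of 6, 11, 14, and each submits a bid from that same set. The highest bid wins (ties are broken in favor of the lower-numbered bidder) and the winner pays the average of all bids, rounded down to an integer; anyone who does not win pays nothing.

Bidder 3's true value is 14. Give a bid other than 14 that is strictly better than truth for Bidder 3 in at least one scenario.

11

Suppose Bidder 1 bids 6, Bidder 2 bids 6 and Bidder 4 bids 6.
Bid 14: wins, pays 8, utility 14 - 8 = 6.
Bid 11: wins, pays 7, utility 14 - 7 = 7.
So bidding 11 beats truth here (7 > 6).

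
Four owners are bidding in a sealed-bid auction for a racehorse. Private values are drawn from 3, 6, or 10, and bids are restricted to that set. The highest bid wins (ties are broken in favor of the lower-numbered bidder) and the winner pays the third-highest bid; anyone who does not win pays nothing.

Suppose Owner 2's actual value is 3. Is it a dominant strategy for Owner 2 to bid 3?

Check each profile of the others' bids and compare truth against every alternative bid.
Others bid (3, 6, 6): truth gives 0, best alternative gives -3.
Others bid (3, 3, 3): truth gives 0, best alternative gives 0.
Others bid (3, 3, 6): truth gives 0, best alternative gives 0.
Others bid (3, 3, 10): truth gives 0, best alternative gives 0.
Others bid (3, 6, 3): truth gives 0, best alternative gives 0.
Others bid (3, 6, 10): truth gives 0, best alternative gives 0.
(Remaining 21 profiles checked similarly; truth is weakly best in each.)
In every case the truthful bid is at least as good as any alternative, so it is a dominant strategy.

Yes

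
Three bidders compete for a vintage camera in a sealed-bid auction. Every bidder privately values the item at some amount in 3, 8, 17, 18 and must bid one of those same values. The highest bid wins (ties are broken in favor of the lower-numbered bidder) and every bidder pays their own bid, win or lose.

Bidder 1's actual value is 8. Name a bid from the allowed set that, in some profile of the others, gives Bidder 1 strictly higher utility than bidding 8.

Suppose Bidder 2 bids 3 and Bidder 3 bids 3.
Bid 8: wins, pays 8, utility 8 - 8 = 0.
Bid 3: wins, pays 3, utility 8 - 3 = 5.
So bidding 3 beats truth here (5 > 0).

3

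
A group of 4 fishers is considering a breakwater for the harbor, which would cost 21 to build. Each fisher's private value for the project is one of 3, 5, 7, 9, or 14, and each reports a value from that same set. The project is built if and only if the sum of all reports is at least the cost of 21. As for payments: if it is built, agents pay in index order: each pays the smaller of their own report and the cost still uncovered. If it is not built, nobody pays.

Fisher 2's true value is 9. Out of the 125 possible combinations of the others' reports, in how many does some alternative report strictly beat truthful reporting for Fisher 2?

Others report (3, 3, 9): truth gives 0; report 7 gives 2 > 0. Violating.
Others report (3, 3, 14): truth gives 0; report 3 gives 6 > 0. Violating.
Others report (3, 5, 7): truth gives 0; report 7 gives 2 > 0. Violating.
Others report (3, 5, 9): truth gives 0; report 5 gives 4 > 0. Violating.
Others report (3, 3, 3): truth gives 0; no alternative beats it.
Others report (3, 3, 5): truth gives 0; no alternative beats it.
(Checking all 125 profiles: 115 have a profitable deviation, 10 do not.)

115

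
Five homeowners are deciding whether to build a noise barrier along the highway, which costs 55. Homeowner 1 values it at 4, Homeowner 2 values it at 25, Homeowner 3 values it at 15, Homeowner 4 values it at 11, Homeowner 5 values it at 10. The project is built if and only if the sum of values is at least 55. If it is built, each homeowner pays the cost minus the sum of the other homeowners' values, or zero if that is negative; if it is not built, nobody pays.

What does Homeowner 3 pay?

Total value 65 ≥ cost 55, so the project is built.
The other homeowners' values sum to 50.
Cost minus that sum is 55 - 50 = 5.

5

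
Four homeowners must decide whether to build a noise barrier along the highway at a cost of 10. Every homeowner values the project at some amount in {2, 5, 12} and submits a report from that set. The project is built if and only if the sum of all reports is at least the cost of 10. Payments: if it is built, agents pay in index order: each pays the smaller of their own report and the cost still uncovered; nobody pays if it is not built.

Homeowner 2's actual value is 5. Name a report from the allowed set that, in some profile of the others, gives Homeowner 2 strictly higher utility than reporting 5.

2

Suppose Homeowner 1 reports 2, Homeowner 3 reports 2 and Homeowner 4 reports 5.
Report 5: project built, pays 5, utility 5 - 5 = 0.
Report 2: project built, pays 2, utility 5 - 2 = 3.
So reporting 2 beats truth here (3 > 0).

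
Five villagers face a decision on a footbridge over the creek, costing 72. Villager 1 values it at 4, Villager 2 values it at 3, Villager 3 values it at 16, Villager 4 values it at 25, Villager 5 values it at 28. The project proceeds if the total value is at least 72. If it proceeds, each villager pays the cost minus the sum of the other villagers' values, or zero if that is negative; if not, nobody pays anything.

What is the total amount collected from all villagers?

Total value 76 ≥ cost 72, so it is built.
Villager 1: others sum to 72; max(0, 72 - 72) = 0.
Villager 2: others sum to 73; max(0, 72 - 73) = 0.
Villager 3: others sum to 60; max(0, 72 - 60) = 12.
Villager 4: others sum to 51; max(0, 72 - 51) = 21.
Villager 5: others sum to 48; max(0, 72 - 48) = 24.
Total collected = 0 + 0 + 12 + 21 + 24 = 57.

57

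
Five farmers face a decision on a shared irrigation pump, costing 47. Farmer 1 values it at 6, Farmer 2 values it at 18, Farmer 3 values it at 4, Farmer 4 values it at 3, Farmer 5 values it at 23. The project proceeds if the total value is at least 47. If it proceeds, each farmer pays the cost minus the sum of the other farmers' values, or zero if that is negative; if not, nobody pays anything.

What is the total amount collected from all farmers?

27

Total value 54 ≥ cost 47, so it is built.
Farmer 1: others sum to 48; max(0, 47 - 48) = 0.
Farmer 2: others sum to 36; max(0, 47 - 36) = 11.
Farmer 3: others sum to 50; max(0, 47 - 50) = 0.
Farmer 4: others sum to 51; max(0, 47 - 51) = 0.
Farmer 5: others sum to 31; max(0, 47 - 31) = 16.
Total collected = 0 + 11 + 0 + 0 + 16 = 27.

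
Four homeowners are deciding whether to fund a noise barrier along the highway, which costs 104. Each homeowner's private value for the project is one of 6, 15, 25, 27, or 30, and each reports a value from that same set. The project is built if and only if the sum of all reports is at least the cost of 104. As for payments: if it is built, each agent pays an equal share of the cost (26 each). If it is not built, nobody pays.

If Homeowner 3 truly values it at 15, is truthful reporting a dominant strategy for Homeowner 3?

Consider the case where Homeowner 1 reports 30, Homeowner 2 reports 30 and Homeowner 4 reports 30.
Truthful report 15: project built, pays 26, utility 15 - 26 = -11.
Report 6 instead: project not built, utility 0.
Since 0 > -11, reporting 6 is strictly better here, so truthful reporting is not dominant.

No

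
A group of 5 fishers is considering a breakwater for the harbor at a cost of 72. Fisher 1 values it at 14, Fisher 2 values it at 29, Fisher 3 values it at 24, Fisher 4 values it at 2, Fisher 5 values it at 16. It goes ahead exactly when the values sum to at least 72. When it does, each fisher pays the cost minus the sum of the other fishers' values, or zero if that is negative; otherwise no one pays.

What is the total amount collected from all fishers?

31

Total value 85 ≥ cost 72, so it is built.
Fisher 1: others sum to 71; max(0, 72 - 71) = 1.
Fisher 2: others sum to 56; max(0, 72 - 56) = 16.
Fisher 3: others sum to 61; max(0, 72 - 61) = 11.
Fisher 4: others sum to 83; max(0, 72 - 83) = 0.
Fisher 5: others sum to 69; max(0, 72 - 69) = 3.
Total collected = 1 + 16 + 11 + 0 + 3 = 31.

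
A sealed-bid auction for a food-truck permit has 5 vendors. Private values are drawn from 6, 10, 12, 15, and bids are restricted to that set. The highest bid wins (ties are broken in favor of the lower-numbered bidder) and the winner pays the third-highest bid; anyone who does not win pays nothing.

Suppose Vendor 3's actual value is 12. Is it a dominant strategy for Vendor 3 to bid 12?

Consider the case where Vendor 1 bids 6, Vendor 2 bids 6, Vendor 4 bids 6 and Vendor 5 bids 15.
Truthful bid 12: loses, pays 0, utility 0.
Bid 15 instead: wins, pays 6, utility 12 - 6 = 6.
Since 6 > 0, bidding 15 is strictly better here, so truthful bidding is not dominant.

No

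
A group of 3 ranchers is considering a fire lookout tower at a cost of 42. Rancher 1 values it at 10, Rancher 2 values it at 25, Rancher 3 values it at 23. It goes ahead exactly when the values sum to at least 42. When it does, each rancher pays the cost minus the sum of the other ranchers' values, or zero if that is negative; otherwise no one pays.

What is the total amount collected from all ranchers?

16

Total value 58 ≥ cost 42, so it is built.
Rancher 1: others sum to 48; max(0, 42 - 48) = 0.
Rancher 2: others sum to 33; max(0, 42 - 33) = 9.
Rancher 3: others sum to 35; max(0, 42 - 35) = 7.
Total collected = 0 + 9 + 7 = 16.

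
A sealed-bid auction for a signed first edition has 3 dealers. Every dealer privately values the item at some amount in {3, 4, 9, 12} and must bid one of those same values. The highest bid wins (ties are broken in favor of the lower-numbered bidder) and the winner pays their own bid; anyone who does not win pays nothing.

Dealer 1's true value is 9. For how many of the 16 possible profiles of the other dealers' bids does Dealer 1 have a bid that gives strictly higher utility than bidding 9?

4

Others bid (3, 3): truth gives 0; bid 3 gives 6 > 0. Violating.
Others bid (3, 4): truth gives 0; bid 4 gives 5 > 0. Violating.
Others bid (4, 3): truth gives 0; bid 4 gives 5 > 0. Violating.
Others bid (4, 4): truth gives 0; bid 4 gives 5 > 0. Violating.
Others bid (3, 9): truth gives 0; no alternative beats it.
Others bid (3, 12): truth gives 0; no alternative beats it.
(Checking all 16 profiles: 4 have a profitable deviation, 12 do not.)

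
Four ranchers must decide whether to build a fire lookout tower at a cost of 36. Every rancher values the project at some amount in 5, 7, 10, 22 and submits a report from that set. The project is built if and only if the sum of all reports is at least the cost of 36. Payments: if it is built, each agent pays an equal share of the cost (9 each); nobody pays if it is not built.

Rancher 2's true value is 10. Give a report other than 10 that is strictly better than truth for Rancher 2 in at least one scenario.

22

Suppose Rancher 1 reports 5, Rancher 3 reports 5 and Rancher 4 reports 5.
Report 10: project not built, utility 0.
Report 22: project built, pays 9, utility 10 - 9 = 1.
So reporting 22 beats truth here (1 > 0).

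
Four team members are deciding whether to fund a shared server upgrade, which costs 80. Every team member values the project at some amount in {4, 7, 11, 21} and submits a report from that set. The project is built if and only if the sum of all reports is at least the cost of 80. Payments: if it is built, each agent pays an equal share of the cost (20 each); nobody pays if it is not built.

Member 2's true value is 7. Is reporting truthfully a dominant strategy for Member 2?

Check each profile of the others' reports and compare truth against every alternative report.
Others report (4, 4, 4): truth gives 0, best alternative gives 0.
Others report (4, 4, 7): truth gives 0, best alternative gives 0.
Others report (4, 4, 11): truth gives 0, best alternative gives 0.
Others report (4, 4, 21): truth gives 0, best alternative gives 0.
Others report (4, 7, 4): truth gives 0, best alternative gives 0.
Others report (4, 7, 7): truth gives 0, best alternative gives 0.
(Remaining 58 profiles checked similarly; truth is weakly best in each.)
In every case the truthful report is at least as good as any alternative, so it is a dominant strategy.

Yes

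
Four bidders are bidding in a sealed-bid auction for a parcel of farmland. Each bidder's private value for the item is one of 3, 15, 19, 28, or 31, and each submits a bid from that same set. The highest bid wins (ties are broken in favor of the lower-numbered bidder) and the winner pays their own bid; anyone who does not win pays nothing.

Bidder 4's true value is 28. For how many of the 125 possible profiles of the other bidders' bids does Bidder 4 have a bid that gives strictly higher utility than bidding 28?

Others bid (3, 3, 3): truth gives 0; bid 15 gives 13 > 0. Violating.
Others bid (3, 3, 15): truth gives 0; bid 19 gives 9 > 0. Violating.
Others bid (3, 15, 3): truth gives 0; bid 19 gives 9 > 0. Violating.
Others bid (3, 15, 15): truth gives 0; bid 19 gives 9 > 0. Violating.
Others bid (3, 3, 19): truth gives 0; no alternative beats it.
Others bid (3, 3, 28): truth gives 0; no alternative beats it.
(Checking all 125 profiles: 8 have a profitable deviation, 117 do not.)

8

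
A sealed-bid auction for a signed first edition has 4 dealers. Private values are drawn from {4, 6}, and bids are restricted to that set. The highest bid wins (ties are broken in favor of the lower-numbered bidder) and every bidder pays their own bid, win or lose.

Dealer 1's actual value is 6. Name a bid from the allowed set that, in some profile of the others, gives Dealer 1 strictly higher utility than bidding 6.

Suppose Dealer 2 bids 4, Dealer 3 bids 4 and Dealer 4 bids 4.
Bid 6: wins, pays 6, utility 6 - 6 = 0.
Bid 4: wins, pays 4, utility 6 - 4 = 2.
So bidding 4 beats truth here (2 > 0).

4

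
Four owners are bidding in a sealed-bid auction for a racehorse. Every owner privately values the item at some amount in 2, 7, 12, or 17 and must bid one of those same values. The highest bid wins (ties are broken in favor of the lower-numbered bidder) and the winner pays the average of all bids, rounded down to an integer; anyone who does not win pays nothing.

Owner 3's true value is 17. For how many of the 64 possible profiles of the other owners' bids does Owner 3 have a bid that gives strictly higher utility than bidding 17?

12

Others bid (2, 2, 2): truth gives 12; bid 7 gives 14 > 12. Violating.
Others bid (2, 2, 7): truth gives 10; bid 7 gives 13 > 10. Violating.
Others bid (2, 2, 12): truth gives 9; bid 12 gives 10 > 9. Violating.
Others bid (2, 7, 2): truth gives 10; bid 12 gives 12 > 10. Violating.
Others bid (2, 2, 17): truth gives 8; no alternative beats it.
Others bid (2, 7, 17): truth gives 7; no alternative beats it.
(Checking all 64 profiles: 12 have a profitable deviation, 52 do not.)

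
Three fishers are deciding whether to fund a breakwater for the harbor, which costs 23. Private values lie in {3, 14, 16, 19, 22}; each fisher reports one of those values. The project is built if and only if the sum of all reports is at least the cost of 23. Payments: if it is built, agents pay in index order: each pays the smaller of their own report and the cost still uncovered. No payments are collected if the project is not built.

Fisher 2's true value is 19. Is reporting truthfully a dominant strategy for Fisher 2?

No

Consider the case where Fisher 1 reports 3 and Fisher 3 reports 14.
Truthful report 19: project built, pays 19, utility 19 - 19 = 0.
Report 14 instead: project built, pays 14, utility 19 - 14 = 5.
Since 5 > 0, reporting 14 is strictly better here, so truthful reporting is not dominant.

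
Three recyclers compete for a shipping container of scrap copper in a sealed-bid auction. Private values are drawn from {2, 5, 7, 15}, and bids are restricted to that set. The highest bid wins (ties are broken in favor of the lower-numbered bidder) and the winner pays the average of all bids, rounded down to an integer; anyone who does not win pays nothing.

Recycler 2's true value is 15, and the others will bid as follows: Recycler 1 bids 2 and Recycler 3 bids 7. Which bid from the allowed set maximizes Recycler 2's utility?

7

Bid 2: loses, pays 0, utility 0.
Bid 5: loses, pays 0, utility 0.
Bid 7: wins, pays 5, utility 15 - 5 = 10.
Bid 15: wins, pays 8, utility 15 - 8 = 7.
The best choice is 7 with utility 10.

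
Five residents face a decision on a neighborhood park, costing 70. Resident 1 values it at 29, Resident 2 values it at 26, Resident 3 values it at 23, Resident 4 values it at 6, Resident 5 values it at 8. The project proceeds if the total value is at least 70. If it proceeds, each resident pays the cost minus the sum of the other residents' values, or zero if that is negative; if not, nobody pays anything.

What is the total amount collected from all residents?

Total value 92 ≥ cost 70, so it is built.
Resident 1: others sum to 63; max(0, 70 - 63) = 7.
Resident 2: others sum to 66; max(0, 70 - 66) = 4.
Resident 3: others sum to 69; max(0, 70 - 69) = 1.
Resident 4: others sum to 86; max(0, 70 - 86) = 0.
Resident 5: others sum to 84; max(0, 70 - 84) = 0.
Total collected = 7 + 4 + 1 + 0 + 0 = 12.

12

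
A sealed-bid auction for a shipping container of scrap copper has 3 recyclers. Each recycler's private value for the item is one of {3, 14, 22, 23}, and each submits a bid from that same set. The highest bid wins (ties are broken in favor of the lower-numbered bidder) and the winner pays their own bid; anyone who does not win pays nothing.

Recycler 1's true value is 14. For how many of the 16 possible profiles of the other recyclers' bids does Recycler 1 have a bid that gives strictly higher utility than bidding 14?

1

Others bid (3, 3): truth gives 0; bid 3 gives 11 > 0. Violating.
Others bid (3, 14): truth gives 0; no alternative beats it.
Others bid (3, 22): truth gives 0; no alternative beats it.
(Checking all 16 profiles: 1 has a profitable deviation, 15 do not.)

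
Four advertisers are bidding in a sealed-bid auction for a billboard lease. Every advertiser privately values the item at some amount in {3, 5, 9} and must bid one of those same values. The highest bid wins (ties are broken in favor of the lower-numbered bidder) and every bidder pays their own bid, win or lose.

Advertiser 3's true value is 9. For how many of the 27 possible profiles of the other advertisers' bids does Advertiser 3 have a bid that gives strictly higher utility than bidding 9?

17

Others bid (3, 3, 3): truth gives 0; bid 5 gives 4 > 0. Violating.
Others bid (3, 3, 5): truth gives 0; bid 5 gives 4 > 0. Violating.
Others bid (3, 9, 3): truth gives -9; bid 3 gives -3 > -9. Violating.
Others bid (3, 9, 5): truth gives -9; bid 3 gives -3 > -9. Violating.
Others bid (3, 3, 9): truth gives 0; no alternative beats it.
Others bid (3, 5, 3): truth gives 0; no alternative beats it.
(Checking all 27 profiles: 17 have a profitable deviation, 10 do not.)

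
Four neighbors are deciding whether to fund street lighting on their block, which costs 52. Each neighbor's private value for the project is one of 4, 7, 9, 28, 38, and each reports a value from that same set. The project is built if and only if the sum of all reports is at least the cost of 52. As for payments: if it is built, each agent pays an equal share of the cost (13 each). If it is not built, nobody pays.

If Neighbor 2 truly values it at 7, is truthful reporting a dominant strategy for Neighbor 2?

No

Consider the case where Neighbor 1 reports 4, Neighbor 3 reports 4 and Neighbor 4 reports 38.
Truthful report 7: project built, pays 13, utility 7 - 13 = -6.
Report 4 instead: project not built, utility 0.
Since 0 > -6, reporting 4 is strictly better here, so truthful reporting is not dominant.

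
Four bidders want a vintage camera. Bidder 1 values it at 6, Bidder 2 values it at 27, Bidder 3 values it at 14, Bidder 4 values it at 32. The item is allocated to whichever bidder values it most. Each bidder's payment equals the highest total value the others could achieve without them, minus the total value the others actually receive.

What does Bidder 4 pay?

Bidder 4 has the highest value and receives the item.
Without Bidder 4, the item would go to the next-highest value, 27, so the others could achieve 27.
With Bidder 4 present and winning, the others receive nothing, so their total is 0.
Payment = 27 - 0 = 27.

27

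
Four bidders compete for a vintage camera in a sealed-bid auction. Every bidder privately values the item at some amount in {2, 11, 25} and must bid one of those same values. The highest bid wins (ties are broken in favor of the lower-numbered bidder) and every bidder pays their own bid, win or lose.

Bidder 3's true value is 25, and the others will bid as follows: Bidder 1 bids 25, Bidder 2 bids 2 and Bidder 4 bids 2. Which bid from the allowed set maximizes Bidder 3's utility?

2

Bid 2: loses but pays 2, utility -2.
Bid 11: loses but pays 11, utility -11.
Bid 25: loses but pays 25, utility -25.
The best choice is 2 with utility -2.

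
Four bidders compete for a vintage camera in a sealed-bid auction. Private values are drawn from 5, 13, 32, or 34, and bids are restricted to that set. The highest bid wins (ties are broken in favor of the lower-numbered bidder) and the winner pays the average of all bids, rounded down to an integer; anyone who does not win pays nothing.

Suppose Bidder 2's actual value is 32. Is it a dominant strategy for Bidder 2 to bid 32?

Consider the case where Bidder 1 bids 5, Bidder 3 bids 5 and Bidder 4 bids 5.
Truthful bid 32: wins, pays 11, utility 32 - 11 = 21.
Bid 13 instead: wins, pays 7, utility 32 - 7 = 25.
Since 25 > 21, bidding 13 is strictly better here, so truthful bidding is not dominant.

No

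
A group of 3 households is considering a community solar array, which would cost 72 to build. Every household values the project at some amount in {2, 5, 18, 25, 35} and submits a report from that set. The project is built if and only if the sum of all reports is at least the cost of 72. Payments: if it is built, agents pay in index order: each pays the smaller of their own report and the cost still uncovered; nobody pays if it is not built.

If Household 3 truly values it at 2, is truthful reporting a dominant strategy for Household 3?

Yes

Check each profile of the others' reports and compare truth against every alternative report.
Others report (2, 2): truth gives 0, best alternative gives 0.
Others report (2, 5): truth gives 0, best alternative gives 0.
Others report (2, 18): truth gives 0, best alternative gives 0.
Others report (2, 25): truth gives 0, best alternative gives 0.
Others report (2, 35): truth gives 0, best alternative gives 0.
Others report (5, 2): truth gives 0, best alternative gives 0.
(Remaining 19 profiles checked similarly; truth is weakly best in each.)
In every case the truthful report is at least as good as any alternative, so it is a dominant strategy.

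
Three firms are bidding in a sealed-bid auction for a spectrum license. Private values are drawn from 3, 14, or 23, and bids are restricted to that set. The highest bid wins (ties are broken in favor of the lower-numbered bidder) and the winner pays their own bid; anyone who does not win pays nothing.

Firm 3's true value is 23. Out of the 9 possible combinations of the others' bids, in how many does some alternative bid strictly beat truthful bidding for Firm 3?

1

Others bid (3, 3): truth gives 0; bid 14 gives 9 > 0. Violating.
Others bid (3, 14): truth gives 0; no alternative beats it.
Others bid (3, 23): truth gives 0; no alternative beats it.
(Checking all 9 profiles: 1 has a profitable deviation, 8 do not.)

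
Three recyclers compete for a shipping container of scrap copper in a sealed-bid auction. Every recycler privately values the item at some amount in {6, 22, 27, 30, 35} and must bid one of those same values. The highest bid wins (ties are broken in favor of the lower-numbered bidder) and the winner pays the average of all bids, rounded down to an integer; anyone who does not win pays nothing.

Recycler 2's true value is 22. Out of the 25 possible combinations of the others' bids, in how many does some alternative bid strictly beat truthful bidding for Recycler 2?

Others bid (6, 27): truth gives 0; bid 27 gives 2 > 0. Violating.
Others bid (22, 6): truth gives 0; bid 27 gives 4 > 0. Violating.
Others bid (27, 6): truth gives 0; bid 30 gives 1 > 0. Violating.
Others bid (6, 6): truth gives 11; no alternative beats it.
Others bid (6, 22): truth gives 6; no alternative beats it.
(Checking all 25 profiles: 3 have a profitable deviation, 22 do not.)

3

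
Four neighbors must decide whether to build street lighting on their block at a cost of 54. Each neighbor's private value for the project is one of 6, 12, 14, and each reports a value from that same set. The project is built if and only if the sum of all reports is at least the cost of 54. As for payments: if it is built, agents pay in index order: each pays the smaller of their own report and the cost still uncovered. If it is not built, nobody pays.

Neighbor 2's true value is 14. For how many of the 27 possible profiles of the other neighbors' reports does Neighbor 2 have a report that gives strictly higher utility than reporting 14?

Others report (14, 14, 14): truth gives 0; report 12 gives 2 > 0. Violating.
Others report (6, 6, 6): truth gives 0; no alternative beats it.
Others report (6, 6, 12): truth gives 0; no alternative beats it.
(Checking all 27 profiles: 1 has a profitable deviation, 26 do not.)

1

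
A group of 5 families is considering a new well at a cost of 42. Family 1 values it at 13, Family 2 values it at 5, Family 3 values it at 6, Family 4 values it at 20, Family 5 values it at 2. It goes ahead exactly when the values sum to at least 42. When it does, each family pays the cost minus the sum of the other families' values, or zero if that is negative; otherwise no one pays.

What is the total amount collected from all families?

Total value 46 ≥ cost 42, so it is built.
Family 1: others sum to 33; max(0, 42 - 33) = 9.
Family 2: others sum to 41; max(0, 42 - 41) = 1.
Family 3: others sum to 40; max(0, 42 - 40) = 2.
Family 4: others sum to 26; max(0, 42 - 26) = 16.
Family 5: others sum to 44; max(0, 42 - 44) = 0.
Total collected = 9 + 1 + 2 + 16 + 0 = 28.

28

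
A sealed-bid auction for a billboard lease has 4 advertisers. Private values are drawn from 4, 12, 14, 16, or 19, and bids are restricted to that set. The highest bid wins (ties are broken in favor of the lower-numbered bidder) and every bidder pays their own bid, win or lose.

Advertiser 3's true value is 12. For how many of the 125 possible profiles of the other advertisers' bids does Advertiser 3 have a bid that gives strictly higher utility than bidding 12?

Others bid (4, 4, 14): truth gives -12; bid 14 gives -2 > -12. Violating.
Others bid (4, 4, 16): truth gives -12; bid 4 gives -4 > -12. Violating.
Others bid (4, 4, 19): truth gives -12; bid 4 gives -4 > -12. Violating.
Others bid (4, 12, 4): truth gives -12; bid 14 gives -2 > -12. Violating.
Others bid (4, 4, 4): truth gives 0; no alternative beats it.
Others bid (4, 4, 12): truth gives 0; no alternative beats it.
(Checking all 125 profiles: 123 have a profitable deviation, 2 do not.)

123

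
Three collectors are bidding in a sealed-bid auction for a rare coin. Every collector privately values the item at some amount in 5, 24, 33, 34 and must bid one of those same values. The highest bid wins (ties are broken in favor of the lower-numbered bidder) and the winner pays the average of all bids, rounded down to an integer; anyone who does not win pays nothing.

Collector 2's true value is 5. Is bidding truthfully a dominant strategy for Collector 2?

Yes

Check each profile of the others' bids and compare truth against every alternative bid.
Others bid (5, 24): truth gives 0, best alternative gives -12.
Others bid (5, 5): truth gives 0, best alternative gives -6.
Others bid (5, 33): truth gives 0, best alternative gives 0.
Others bid (5, 34): truth gives 0, best alternative gives 0.
Others bid (24, 5): truth gives 0, best alternative gives 0.
Others bid (24, 24): truth gives 0, best alternative gives 0.
(Remaining 10 profiles checked similarly; truth is weakly best in each.)
In every case the truthful bid is at least as good as any alternative, so it is a dominant strategy.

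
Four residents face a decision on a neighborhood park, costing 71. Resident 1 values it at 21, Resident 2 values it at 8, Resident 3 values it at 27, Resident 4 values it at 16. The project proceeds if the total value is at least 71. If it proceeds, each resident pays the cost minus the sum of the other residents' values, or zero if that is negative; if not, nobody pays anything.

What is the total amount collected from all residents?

68

Total value 72 ≥ cost 71, so it is built.
Resident 1: others sum to 51; max(0, 71 - 51) = 20.
Resident 2: others sum to 64; max(0, 71 - 64) = 7.
Resident 3: others sum to 45; max(0, 71 - 45) = 26.
Resident 4: others sum to 56; max(0, 71 - 56) = 15.
Total collected = 20 + 7 + 26 + 15 = 68.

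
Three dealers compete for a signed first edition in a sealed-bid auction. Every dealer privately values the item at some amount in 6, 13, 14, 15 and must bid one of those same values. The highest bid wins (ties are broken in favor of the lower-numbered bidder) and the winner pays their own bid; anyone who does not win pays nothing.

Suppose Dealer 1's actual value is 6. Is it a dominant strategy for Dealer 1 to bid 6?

Yes

Check each profile of the others' bids and compare truth against every alternative bid.
Others bid (6, 6): truth gives 0, best alternative gives -7.
Others bid (6, 13): truth gives 0, best alternative gives -7.
Others bid (13, 6): truth gives 0, best alternative gives -7.
Others bid (13, 13): truth gives 0, best alternative gives -7.
Others bid (6, 14): truth gives 0, best alternative gives 0.
Others bid (6, 15): truth gives 0, best alternative gives 0.
(Remaining 10 profiles checked similarly; truth is weakly best in each.)
In every case the truthful bid is at least as good as any alternative, so it is a dominant strategy.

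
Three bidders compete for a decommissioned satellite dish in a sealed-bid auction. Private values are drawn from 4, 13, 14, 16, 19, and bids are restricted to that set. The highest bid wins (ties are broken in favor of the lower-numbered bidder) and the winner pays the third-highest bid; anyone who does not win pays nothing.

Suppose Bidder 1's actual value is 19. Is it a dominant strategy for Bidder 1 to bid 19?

Check each profile of the others' bids and compare truth against every alternative bid.
Others bid (4, 19): truth gives 15, best alternative gives 0.
Others bid (19, 4): truth gives 15, best alternative gives 0.
Others bid (13, 19): truth gives 6, best alternative gives 0.
Others bid (19, 13): truth gives 6, best alternative gives 0.
Others bid (14, 19): truth gives 5, best alternative gives 0.
Others bid (19, 14): truth gives 5, best alternative gives 0.
(Remaining 19 profiles checked similarly; truth is weakly best in each.)
In every case the truthful bid is at least as good as any alternative, so it is a dominant strategy.

Yes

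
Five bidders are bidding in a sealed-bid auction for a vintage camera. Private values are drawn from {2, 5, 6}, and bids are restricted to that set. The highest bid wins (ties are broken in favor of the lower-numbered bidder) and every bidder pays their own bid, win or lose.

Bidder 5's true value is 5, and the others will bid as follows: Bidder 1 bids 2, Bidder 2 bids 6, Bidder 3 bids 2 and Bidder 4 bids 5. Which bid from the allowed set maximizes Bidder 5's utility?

2

Bid 2: loses but pays 2, utility -2.
Bid 5: loses but pays 5, utility -5.
Bid 6: loses but pays 6, utility -6.
The best choice is 2 with utility -2.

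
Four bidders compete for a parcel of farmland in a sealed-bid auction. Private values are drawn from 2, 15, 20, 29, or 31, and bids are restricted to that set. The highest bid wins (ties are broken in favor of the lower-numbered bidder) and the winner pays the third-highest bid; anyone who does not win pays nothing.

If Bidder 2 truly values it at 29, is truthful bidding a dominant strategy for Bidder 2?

Consider the case where Bidder 1 bids 2, Bidder 3 bids 2 and Bidder 4 bids 31.
Truthful bid 29: loses, pays 0, utility 0.
Bid 31 instead: wins, pays 2, utility 29 - 2 = 27.
Since 27 > 0, bidding 31 is strictly better here, so truthful bidding is not dominant.

No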